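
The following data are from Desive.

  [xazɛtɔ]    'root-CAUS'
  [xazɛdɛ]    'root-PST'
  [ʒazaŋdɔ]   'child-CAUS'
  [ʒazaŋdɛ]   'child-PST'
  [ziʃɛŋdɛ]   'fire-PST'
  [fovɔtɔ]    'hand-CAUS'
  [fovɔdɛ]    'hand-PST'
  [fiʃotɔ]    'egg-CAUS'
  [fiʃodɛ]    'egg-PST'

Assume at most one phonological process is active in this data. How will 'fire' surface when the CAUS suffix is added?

The CAUS morpheme has two allomorphs, [-dɔ] and [-tɔ].
The PST suffix, which begins with [d], is invariant after every stem; so [d] is not altered by any rule here.
So the underlying form is /-tɔ/, and voiceless stops become voiced after a nasal.
After 'fire', which ends in a nasal, the suffix surfaces as [-dɔ], giving [ziʃɛŋdɔ].

[ziʃɛŋdɔ]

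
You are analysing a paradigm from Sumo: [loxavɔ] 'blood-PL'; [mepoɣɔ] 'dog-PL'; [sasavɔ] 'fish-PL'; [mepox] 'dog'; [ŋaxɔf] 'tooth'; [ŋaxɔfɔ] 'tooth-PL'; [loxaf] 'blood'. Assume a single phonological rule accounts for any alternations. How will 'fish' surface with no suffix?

[sasaf]

The stem for 'blood' ends in [f] in [loxaf] but [v] in [loxavɔ].
But 'tooth' keeps [f] in both environments ([ŋaxɔf], [ŋaxɔfɔ]), so there is no rule changing /f/ to [v] before the PL suffix.
So /v/ is underlying, and a rule of word-final obstruent devoicing — voiced obstruents become voiceless word-finally — gives [f].
From [sasavɔ] the stem 'fish' is /sasav/; word-finally this yields [sasaf].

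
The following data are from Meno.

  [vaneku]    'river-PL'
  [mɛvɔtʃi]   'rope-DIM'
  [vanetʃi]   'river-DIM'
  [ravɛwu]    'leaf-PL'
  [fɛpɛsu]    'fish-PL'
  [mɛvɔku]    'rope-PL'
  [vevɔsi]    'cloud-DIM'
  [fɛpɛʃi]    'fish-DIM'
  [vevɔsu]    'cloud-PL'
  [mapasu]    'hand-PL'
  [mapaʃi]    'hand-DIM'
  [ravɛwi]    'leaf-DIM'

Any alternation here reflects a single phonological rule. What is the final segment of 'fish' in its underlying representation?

The stem for 'fish' ends in [s] in [fɛpɛsu] but [ʃ] in [fɛpɛʃi].
But 'cloud' keeps [s] in both environments ([vevɔsu], [vevɔsi]), so there is no rule changing /s/ to [ʃ] before the DIM suffix.
Therefore /ʃ/ is basic and [s] is derived by depalatalization (palato-alveolar /tʃ/ and /ʃ/ become [k] and [s] when no front vowel follows).

/ʃ/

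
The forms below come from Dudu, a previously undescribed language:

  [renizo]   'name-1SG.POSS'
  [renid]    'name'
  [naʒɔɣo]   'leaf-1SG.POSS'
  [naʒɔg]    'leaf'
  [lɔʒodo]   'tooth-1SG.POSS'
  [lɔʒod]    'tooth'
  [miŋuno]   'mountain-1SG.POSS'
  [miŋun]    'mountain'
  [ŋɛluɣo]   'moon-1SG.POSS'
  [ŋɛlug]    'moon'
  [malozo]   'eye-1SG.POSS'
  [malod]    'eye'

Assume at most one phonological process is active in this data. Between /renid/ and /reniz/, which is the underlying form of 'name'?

The stem for 'name' ends in [z] in [renizo] but [d] in [renid].
If /d/ were underlying and a rule turned it into [z] before the 1SG.POSS suffix, 'tooth' would also alternate; but it has [d] in both [lɔʒodo] and [lɔʒod].
So /z/ is underlying, and a rule of word-final hardening — voiced fricatives become stops word-finally — gives [d].

/reniz/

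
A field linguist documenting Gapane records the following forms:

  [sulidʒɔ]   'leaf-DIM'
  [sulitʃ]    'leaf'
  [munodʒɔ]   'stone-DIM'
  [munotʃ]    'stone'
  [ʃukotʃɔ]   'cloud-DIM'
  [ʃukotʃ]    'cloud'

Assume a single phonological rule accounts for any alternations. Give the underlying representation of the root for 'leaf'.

/sulidʒ/

The root 'leaf' surfaces as [sulidʒɔ] and [sulitʃ], with a stem-final [dʒ] ~ [tʃ] alternation.
Compare 'cloud', with invariant [tʃ] in [ʃukotʃɔ] and [ʃukotʃ]: an analysis with underlying /tʃ/ and a rule producing [dʒ] before the DIM suffix would wrongly predict alternation here too.
The alternation reflects word-final obstruent devoicing: voiced obstruents become voiceless word-finally. /dʒ/ is underlying.
Hence 'leaf' is /sulidʒ/ underlyingly.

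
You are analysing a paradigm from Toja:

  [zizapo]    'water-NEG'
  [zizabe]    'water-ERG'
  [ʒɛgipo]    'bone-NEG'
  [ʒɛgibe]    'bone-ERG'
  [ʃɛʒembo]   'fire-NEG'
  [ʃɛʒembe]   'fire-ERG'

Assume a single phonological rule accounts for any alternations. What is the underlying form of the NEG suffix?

/-po/

The NEG morpheme has two allomorphs, [-bo] and [-po].
The ERG suffix, which begins with [b], is invariant after every stem; so [b] is not altered by any rule here.
The NEG suffix is therefore /-po/ underlyingly, with post-nasal voicing: voiceless stops become voiced after a nasal.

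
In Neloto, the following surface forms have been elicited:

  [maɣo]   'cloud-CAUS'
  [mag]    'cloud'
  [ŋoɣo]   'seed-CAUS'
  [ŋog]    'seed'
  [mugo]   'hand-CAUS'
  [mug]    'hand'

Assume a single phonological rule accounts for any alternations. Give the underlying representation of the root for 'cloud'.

In [maɣo] and [mag] the final segment of 'cloud' alternates: [ɣ] ~ [g].
But 'hand' keeps [g] in both environments ([mugo], [mug]), so there is no rule changing /g/ to [ɣ] before the CAUS suffix.
The alternation reflects word-final hardening: voiced fricatives become stops word-finally. /ɣ/ is underlying.

/maɣ/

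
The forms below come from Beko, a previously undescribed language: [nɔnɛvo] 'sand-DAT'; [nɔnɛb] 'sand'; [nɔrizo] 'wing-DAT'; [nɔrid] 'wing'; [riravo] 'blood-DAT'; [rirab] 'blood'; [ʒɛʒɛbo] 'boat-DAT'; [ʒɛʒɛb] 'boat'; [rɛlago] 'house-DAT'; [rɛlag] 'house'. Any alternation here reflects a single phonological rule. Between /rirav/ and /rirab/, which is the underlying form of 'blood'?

The stem for 'blood' ends in [v] in [riravo] but [b] in [rirab].
Compare 'boat', with invariant [b] in [ʒɛʒɛbo] and [ʒɛʒɛb]: an analysis with underlying /b/ and a rule producing [v] before the DAT suffix would wrongly predict alternation here too.
Therefore /v/ is basic and [b] is derived by word-final hardening (voiced fricatives become stops word-finally).

/rirav/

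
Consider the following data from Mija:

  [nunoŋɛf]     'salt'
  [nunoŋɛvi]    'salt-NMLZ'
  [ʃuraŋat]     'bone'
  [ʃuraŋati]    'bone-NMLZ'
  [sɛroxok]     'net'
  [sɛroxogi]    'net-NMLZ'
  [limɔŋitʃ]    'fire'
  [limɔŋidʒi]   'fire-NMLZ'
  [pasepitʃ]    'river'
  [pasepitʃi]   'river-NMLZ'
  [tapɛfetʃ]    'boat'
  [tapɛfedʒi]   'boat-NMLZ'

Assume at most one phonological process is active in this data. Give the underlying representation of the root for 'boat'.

/tapɛfedʒ/

'boat' shows [tʃ] ~ [dʒ] at the end of the stem ([tapɛfetʃ] vs [tapɛfedʒi]).
But 'river' keeps [tʃ] in both environments ([pasepitʃ], [pasepitʃi]), so there is no rule changing /tʃ/ to [dʒ] before the NMLZ suffix.
The alternation reflects word-final obstruent devoicing: voiced obstruents become voiceless word-finally. /dʒ/ is underlying.
Hence 'boat' is /tapɛfedʒ/ underlyingly.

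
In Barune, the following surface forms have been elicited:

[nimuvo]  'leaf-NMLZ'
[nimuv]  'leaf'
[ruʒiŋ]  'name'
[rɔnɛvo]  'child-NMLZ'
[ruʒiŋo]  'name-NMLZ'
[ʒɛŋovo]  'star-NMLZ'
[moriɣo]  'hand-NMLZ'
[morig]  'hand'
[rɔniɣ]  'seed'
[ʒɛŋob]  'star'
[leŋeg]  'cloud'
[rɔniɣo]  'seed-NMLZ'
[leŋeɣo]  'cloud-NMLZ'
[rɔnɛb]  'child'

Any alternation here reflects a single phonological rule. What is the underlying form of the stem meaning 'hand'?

'hand' shows [g] ~ [ɣ] at the end of the stem ([morig] vs [moriɣo]).
But 'seed' keeps [ɣ] in both environments ([rɔniɣ], [rɔniɣo]), so there is no rule changing /ɣ/ to [g] in isolation.
The alternation reflects intervocalic spirantization: voiced stops become fricatives between vowels. /g/ is underlying.

/morig/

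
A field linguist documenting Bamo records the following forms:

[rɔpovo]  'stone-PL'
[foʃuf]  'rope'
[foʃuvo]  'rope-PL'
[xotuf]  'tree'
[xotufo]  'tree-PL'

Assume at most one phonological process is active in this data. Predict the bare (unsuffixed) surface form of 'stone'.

[rɔpof]

'rope' shows [f] ~ [v] at the end of the stem ([foʃuf] vs [foʃuvo]).
If /f/ were underlying and a rule turned it into [v] before the PL suffix, 'tree' would also alternate; but it has [f] in both [xotuf] and [xotufo].
Therefore /v/ is basic and [f] is derived by word-final obstruent devoicing (voiced obstruents become voiceless word-finally).
The one attested form of 'stone', [rɔpovo], shows underlying /rɔpov/. Applying the same rule word-finally gives [rɔpof].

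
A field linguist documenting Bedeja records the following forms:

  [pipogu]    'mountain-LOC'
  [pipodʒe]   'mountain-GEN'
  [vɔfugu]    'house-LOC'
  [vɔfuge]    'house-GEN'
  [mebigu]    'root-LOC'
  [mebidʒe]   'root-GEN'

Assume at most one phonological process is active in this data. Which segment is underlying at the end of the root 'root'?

/dʒ/

The stem for 'root' ends in [g] in [mebigu] but [dʒ] in [mebidʒe].
Compare 'house', with invariant [g] in [vɔfugu] and [vɔfuge]: an analysis with underlying /g/ and a rule producing [dʒ] before the GEN suffix would wrongly predict alternation here too.
Therefore /dʒ/ is basic and [g] is derived by depalatalization (palato-alveolar /dʒ/ becomes [g] when no front vowel follows).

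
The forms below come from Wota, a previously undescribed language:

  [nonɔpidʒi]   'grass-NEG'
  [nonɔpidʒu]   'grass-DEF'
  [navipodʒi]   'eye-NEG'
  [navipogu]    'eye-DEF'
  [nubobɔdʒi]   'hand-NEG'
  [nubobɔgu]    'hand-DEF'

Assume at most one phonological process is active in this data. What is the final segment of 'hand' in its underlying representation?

The stem for 'hand' ends in [dʒ] in [nubobɔdʒi] but [g] in [nubobɔgu].
If /dʒ/ were underlying and a rule turned it into [g] before the DEF suffix, 'grass' would also alternate; but it has [dʒ] in both [nonɔpidʒi] and [nonɔpidʒu].
Therefore /g/ is basic and [dʒ] is derived by palatalization before a front vowel (/g/ becomes palato-alveolar [dʒ] before a front vowel).

/g/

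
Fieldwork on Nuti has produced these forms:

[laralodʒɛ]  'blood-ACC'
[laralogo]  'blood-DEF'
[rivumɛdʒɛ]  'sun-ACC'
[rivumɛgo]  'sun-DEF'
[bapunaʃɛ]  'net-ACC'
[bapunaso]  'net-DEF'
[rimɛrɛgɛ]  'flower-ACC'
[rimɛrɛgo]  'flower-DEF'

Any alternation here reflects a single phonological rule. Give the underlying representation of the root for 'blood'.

/laralodʒ/

The stem for 'blood' ends in [dʒ] in [laralodʒɛ] but [g] in [laralogo].
But 'flower' keeps [g] in both environments ([rimɛrɛgɛ], [rimɛrɛgo]), so there is no rule changing /g/ to [dʒ] before the ACC suffix.
So /dʒ/ is underlying, and a rule of depalatalization — palato-alveolar /dʒ/ and /ʃ/ become [g] and [s] when no front vowel follows — gives [g].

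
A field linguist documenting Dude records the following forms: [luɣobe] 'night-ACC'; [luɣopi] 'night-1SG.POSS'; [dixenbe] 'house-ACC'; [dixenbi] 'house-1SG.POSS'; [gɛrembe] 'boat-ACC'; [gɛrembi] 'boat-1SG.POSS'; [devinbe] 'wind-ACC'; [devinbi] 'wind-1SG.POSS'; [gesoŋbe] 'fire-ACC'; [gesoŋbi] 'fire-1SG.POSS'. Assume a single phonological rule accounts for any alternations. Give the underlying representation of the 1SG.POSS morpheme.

/-pi/

The 1SG.POSS morpheme has two allomorphs, [-bi] and [-pi].
By contrast the ACC suffix keeps its initial [b] throughout — that segment must be underlying.
The 1SG.POSS suffix is therefore /-pi/ underlyingly, with post-nasal voicing: voiceless stops become voiced after a nasal.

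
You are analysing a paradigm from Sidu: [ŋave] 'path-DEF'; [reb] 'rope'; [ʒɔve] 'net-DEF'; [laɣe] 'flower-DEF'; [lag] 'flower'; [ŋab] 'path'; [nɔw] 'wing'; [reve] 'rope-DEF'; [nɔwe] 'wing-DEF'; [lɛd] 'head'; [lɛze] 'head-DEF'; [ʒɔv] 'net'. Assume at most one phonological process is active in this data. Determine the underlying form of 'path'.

/ŋab/

'path' shows [v] ~ [b] at the end of the stem ([ŋave] vs [ŋab]).
But 'net' keeps [v] in both environments ([ʒɔve], [ʒɔv]), so there is no rule changing /v/ to [b] in isolation.
So /b/ is underlying, and a rule of intervocalic spirantization — voiced stops become fricatives between vowels — gives [v].
Hence 'path' is /ŋab/ underlyingly.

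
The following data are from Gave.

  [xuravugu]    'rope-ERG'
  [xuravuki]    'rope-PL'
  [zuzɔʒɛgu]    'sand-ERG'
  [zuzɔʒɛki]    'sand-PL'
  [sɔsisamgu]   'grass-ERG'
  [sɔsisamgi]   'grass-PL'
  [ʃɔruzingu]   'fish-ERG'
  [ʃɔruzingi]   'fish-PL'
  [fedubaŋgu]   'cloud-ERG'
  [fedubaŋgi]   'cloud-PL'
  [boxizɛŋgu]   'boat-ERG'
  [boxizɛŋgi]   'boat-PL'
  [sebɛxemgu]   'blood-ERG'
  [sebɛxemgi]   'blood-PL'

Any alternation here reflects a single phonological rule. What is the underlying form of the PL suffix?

The PL suffix surfaces as [-gi] and [-ki], depending on the final segment of the stem.
The ERG suffix, which begins with [g], is invariant after every stem; so [g] is not altered by any rule here.
The PL suffix is therefore /-ki/ underlyingly, with post-nasal voicing: voiceless stops become voiced after a nasal.

/-ki/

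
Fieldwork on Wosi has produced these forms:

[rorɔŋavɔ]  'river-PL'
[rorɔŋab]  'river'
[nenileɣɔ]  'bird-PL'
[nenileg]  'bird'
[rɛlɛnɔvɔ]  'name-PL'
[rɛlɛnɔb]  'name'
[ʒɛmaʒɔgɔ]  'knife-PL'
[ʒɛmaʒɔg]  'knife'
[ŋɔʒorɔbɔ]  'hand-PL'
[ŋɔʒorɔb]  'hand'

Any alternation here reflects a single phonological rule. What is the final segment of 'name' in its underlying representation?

/v/

In [rɛlɛnɔvɔ] and [rɛlɛnɔb] the final segment of 'name' alternates: [v] ~ [b].
If /b/ were underlying and a rule turned it into [v] before the PL suffix, 'hand' would also alternate; but it has [b] in both [ŋɔʒorɔbɔ] and [ŋɔʒorɔb].
The underlying segment must be /v/; voiced fricatives become stops word-finally, yielding [b] there.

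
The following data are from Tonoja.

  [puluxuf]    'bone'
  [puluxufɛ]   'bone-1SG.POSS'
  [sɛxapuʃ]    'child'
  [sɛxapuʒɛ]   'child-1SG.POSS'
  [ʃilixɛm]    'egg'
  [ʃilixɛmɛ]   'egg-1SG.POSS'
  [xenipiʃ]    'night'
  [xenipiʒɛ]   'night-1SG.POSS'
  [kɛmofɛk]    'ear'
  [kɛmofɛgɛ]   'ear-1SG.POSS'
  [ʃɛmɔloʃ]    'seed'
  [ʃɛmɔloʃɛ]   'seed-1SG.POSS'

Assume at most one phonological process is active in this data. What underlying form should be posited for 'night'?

The root 'night' surfaces as [xenipiʃ] and [xenipiʒɛ], with a stem-final [ʃ] ~ [ʒ] alternation.
The stem 'seed' ([ʃɛmɔloʃ], [ʃɛmɔloʃɛ]) shows [ʃ] unchanged in both environments, so [ʃ] cannot be basic with [ʒ] derived before the 1SG.POSS suffix.
So /ʒ/ is underlying, and a rule of word-final obstruent devoicing — voiced obstruents become voiceless word-finally — gives [ʃ].
Hence 'night' is /xenipiʒ/ underlyingly.

/xenipiʒ/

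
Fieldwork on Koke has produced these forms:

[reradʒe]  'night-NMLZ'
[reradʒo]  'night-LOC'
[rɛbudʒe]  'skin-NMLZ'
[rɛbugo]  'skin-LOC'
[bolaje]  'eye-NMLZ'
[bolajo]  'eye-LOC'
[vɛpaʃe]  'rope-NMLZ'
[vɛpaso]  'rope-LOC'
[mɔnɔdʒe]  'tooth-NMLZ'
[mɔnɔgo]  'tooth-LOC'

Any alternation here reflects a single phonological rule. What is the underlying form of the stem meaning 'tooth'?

/mɔnɔg/

The root 'tooth' surfaces as [mɔnɔdʒe] and [mɔnɔgo], with a stem-final [dʒ] ~ [g] alternation.
The stem 'night' ([reradʒe], [reradʒo]) shows [dʒ] unchanged in both environments, so [dʒ] cannot be basic with [g] derived before the LOC suffix.
The alternation reflects palatalization before a front vowel: /g/ and /s/ become palato-alveolar [dʒ] and [ʃ] before a front vowel. /g/ is underlying.
The underlying form of 'tooth' is therefore /mɔnɔg/.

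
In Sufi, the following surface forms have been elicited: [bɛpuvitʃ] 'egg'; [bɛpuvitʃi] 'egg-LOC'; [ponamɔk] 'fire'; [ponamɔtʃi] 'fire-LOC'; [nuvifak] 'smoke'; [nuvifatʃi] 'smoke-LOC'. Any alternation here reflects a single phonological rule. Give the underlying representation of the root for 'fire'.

/ponamɔk/

The stem for 'fire' ends in [k] in [ponamɔk] but [tʃ] in [ponamɔtʃi].
The stem 'egg' ([bɛpuvitʃ], [bɛpuvitʃi]) shows [tʃ] unchanged in both environments, so [tʃ] cannot be basic with [k] derived in isolation.
Therefore /k/ is basic and [tʃ] is derived by palatalization before a front vowel (/k/ becomes palato-alveolar [tʃ] before a front vowel).
Hence 'fire' is /ponamɔk/ underlyingly.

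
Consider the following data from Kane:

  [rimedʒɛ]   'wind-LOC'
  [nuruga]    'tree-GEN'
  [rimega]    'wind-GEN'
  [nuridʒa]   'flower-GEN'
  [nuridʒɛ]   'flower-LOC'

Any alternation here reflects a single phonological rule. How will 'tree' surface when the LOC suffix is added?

The root 'wind' surfaces as [rimedʒɛ] and [rimega], with a stem-final [dʒ] ~ [g] alternation.
If /dʒ/ were underlying and a rule turned it into [g] before the GEN suffix, 'flower' would also alternate; but it has [dʒ] in both [nuridʒɛ] and [nuridʒa].
Therefore /g/ is basic and [dʒ] is derived by palatalization before a front vowel (/g/ becomes palato-alveolar [dʒ] before a front vowel).
The one attested form of 'tree', [nuruga], shows underlying /nurug/. Applying the same rule before a front vowel gives [nurudʒɛ].

[nurudʒɛ]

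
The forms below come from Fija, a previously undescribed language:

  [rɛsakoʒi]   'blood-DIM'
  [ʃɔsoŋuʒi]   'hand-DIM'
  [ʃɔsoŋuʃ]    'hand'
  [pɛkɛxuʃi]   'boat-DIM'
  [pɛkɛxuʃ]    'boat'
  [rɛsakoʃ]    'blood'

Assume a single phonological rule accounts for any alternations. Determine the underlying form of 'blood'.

/rɛsakoʒ/

'blood' shows [ʒ] ~ [ʃ] at the end of the stem ([rɛsakoʒi] vs [rɛsakoʃ]).
But 'boat' keeps [ʃ] in both environments ([pɛkɛxuʃi], [pɛkɛxuʃ]), so there is no rule changing /ʃ/ to [ʒ] before the DIM suffix.
The underlying segment must be /ʒ/; voiced obstruents become voiceless word-finally, yielding [ʃ] there.
Hence 'blood' is /rɛsakoʒ/ underlyingly.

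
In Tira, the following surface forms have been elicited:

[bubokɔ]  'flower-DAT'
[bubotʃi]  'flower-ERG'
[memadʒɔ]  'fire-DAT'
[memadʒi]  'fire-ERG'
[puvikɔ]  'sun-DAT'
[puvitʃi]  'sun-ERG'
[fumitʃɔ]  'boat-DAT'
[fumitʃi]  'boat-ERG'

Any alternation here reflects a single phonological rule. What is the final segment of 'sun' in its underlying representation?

The root 'sun' surfaces as [puvikɔ] and [puvitʃi], with a stem-final [k] ~ [tʃ] alternation.
But 'boat' keeps [tʃ] in both environments ([fumitʃɔ], [fumitʃi]), so there is no rule changing /tʃ/ to [k] before the DAT suffix.
So /k/ is underlying, and a rule of palatalization before a front vowel — /k/ becomes palato-alveolar [tʃ] before a front vowel — gives [tʃ].

/k/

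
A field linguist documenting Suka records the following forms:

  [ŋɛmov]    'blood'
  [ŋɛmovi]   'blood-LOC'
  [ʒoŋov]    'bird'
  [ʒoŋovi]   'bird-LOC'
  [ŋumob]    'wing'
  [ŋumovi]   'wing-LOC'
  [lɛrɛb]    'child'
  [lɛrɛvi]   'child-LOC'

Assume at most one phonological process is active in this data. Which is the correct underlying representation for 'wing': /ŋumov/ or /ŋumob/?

/ŋumob/

In [ŋumob] and [ŋumovi] the final segment of 'wing' alternates: [b] ~ [v].
The stem 'blood' ([ŋɛmov], [ŋɛmovi]) shows [v] unchanged in both environments, so [v] cannot be basic with [b] derived in isolation.
The alternation reflects intervocalic spirantization: voiced stops become fricatives between vowels. /b/ is underlying.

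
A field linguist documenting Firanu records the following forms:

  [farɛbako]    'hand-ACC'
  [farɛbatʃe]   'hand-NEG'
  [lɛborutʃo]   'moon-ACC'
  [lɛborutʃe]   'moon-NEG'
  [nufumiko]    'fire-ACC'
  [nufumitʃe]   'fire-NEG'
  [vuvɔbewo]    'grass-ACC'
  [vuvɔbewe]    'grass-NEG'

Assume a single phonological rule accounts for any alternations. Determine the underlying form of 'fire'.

/nufumik/

'fire' shows [k] ~ [tʃ] at the end of the stem ([nufumiko] vs [nufumitʃe]).
If /tʃ/ were underlying and a rule turned it into [k] before the ACC suffix, 'moon' would also alternate; but it has [tʃ] in both [lɛborutʃo] and [lɛborutʃe].
So /k/ is underlying, and a rule of palatalization before a front vowel — /k/ becomes palato-alveolar [tʃ] before a front vowel — gives [tʃ].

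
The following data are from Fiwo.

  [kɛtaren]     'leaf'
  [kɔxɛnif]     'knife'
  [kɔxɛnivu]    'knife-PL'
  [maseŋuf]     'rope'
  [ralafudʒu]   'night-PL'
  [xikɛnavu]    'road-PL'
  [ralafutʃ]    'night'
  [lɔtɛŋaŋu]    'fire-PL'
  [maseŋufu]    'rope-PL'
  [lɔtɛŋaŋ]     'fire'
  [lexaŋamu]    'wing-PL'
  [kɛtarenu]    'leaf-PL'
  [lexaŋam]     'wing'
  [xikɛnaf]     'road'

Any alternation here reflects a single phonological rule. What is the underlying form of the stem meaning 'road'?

'road' shows [f] ~ [v] at the end of the stem ([xikɛnaf] vs [xikɛnavu]).
If /f/ were underlying and a rule turned it into [v] before the PL suffix, 'rope' would also alternate; but it has [f] in both [maseŋuf] and [maseŋufu].
The alternation reflects word-final obstruent devoicing: voiced obstruents become voiceless word-finally. /v/ is underlying.
The underlying form of 'road' is therefore /xikɛnav/.

/xikɛnav/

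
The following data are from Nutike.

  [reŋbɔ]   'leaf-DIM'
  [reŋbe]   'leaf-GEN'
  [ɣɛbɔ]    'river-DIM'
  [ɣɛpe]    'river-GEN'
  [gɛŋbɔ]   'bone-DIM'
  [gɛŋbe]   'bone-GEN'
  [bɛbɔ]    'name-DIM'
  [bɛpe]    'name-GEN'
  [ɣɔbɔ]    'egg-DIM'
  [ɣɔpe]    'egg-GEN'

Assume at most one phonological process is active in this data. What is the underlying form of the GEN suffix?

The GEN suffix surfaces as [-be] and [-pe], depending on the final segment of the stem.
The DIM suffix, which begins with [b], is invariant after every stem; so [b] is not altered by any rule here.
So the underlying form is /-pe/, and voiceless stops become voiced after a nasal.

/-pe/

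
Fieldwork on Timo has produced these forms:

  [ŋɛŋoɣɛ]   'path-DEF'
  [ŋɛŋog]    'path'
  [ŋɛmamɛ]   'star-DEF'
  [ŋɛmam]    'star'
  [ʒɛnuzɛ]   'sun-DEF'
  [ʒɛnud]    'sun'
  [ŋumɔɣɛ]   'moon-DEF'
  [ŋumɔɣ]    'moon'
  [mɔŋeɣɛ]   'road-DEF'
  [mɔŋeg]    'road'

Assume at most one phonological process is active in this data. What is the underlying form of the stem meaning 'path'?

/ŋɛŋog/

'path' shows [ɣ] ~ [g] at the end of the stem ([ŋɛŋoɣɛ] vs [ŋɛŋog]).
The stem 'moon' ([ŋumɔɣɛ], [ŋumɔɣ]) shows [ɣ] unchanged in both environments, so [ɣ] cannot be basic with [g] derived in isolation.
Therefore /g/ is basic and [ɣ] is derived by intervocalic spirantization (voiced stops become fricatives between vowels).
Hence 'path' is /ŋɛŋog/ underlyingly.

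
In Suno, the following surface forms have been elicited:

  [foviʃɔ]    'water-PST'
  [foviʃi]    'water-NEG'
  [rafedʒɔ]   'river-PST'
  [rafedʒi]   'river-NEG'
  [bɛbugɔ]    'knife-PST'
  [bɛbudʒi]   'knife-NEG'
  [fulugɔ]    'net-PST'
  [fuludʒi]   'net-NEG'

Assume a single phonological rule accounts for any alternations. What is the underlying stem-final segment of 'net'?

/g/

The root 'net' surfaces as [fulugɔ] and [fuludʒi], with a stem-final [g] ~ [dʒ] alternation.
The stem 'river' ([rafedʒɔ], [rafedʒi]) shows [dʒ] unchanged in both environments, so [dʒ] cannot be basic with [g] derived before the PST suffix.
So /g/ is underlying, and a rule of palatalization before a front vowel — /g/ becomes palato-alveolar [dʒ] before a front vowel — gives [dʒ].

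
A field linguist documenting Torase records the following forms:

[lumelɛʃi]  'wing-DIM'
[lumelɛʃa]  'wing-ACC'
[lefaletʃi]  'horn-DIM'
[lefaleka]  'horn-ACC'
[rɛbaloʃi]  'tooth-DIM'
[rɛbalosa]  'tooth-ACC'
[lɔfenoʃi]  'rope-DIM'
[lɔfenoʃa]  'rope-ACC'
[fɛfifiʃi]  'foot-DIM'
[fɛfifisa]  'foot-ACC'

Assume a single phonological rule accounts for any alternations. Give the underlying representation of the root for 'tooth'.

In [rɛbaloʃi] and [rɛbalosa] the final segment of 'tooth' alternates: [ʃ] ~ [s].
Compare 'rope', with invariant [ʃ] in [lɔfenoʃi] and [lɔfenoʃa]: an analysis with underlying /ʃ/ and a rule producing [s] before the ACC suffix would wrongly predict alternation here too.
The underlying segment must be /s/; /k/ and /s/ become palato-alveolar [tʃ] and [ʃ] before a front vowel, yielding [ʃ] there.
Hence 'tooth' is /rɛbalos/ underlyingly.

/rɛbalos/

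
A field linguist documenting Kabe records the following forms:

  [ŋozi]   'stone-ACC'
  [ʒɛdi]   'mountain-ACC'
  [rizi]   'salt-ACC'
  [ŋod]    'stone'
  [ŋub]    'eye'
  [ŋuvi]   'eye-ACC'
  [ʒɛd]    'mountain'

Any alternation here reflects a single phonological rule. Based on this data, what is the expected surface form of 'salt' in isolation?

The root 'stone' surfaces as [ŋozi] and [ŋod], with a stem-final [z] ~ [d] alternation.
If /d/ were underlying and a rule turned it into [z] before the ACC suffix, 'mountain' would also alternate; but it has [d] in both [ʒɛdi] and [ʒɛd].
The alternation reflects word-final hardening: voiced fricatives become stops word-finally. /z/ is underlying.
From [rizi] the stem 'salt' is /riz/; word-finally this yields [rid].

[rid]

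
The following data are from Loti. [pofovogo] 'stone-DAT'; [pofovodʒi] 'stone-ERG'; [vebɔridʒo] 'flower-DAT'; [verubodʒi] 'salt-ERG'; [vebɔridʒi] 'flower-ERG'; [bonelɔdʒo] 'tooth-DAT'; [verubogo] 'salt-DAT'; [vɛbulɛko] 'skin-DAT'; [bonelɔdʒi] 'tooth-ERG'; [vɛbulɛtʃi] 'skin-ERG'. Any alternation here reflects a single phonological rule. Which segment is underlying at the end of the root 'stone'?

/g/

In [pofovodʒi] and [pofovogo] the final segment of 'stone' alternates: [dʒ] ~ [g].
If /dʒ/ were underlying and a rule turned it into [g] before the DAT suffix, 'tooth' would also alternate; but it has [dʒ] in both [bonelɔdʒi] and [bonelɔdʒo].
Therefore /g/ is basic and [dʒ] is derived by palatalization before a front vowel (/k/ and /g/ become palato-alveolar [tʃ] and [dʒ] before a front vowel).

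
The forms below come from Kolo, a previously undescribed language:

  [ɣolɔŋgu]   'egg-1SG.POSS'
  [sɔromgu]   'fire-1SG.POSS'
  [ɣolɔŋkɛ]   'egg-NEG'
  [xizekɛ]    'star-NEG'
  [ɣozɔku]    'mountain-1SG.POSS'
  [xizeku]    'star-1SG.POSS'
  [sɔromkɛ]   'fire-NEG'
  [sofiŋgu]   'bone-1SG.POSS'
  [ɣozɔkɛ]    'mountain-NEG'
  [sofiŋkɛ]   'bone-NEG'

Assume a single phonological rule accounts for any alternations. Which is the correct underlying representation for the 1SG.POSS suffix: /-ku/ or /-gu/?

The 1SG.POSS suffix surfaces as [-gu] and [-ku], depending on the final segment of the stem.
The NEG suffix, which begins with [k], is invariant after every stem; so [k] is not altered by any rule here.
The 1SG.POSS suffix is therefore /-gu/ underlyingly, with post-vocalic devoicing: voiced stops become voiceless after a vowel.

/-gu/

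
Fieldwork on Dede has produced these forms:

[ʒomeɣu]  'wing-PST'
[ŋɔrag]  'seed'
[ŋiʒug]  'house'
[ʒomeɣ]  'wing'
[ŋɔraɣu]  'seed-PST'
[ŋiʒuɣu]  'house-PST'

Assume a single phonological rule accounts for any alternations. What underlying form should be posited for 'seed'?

/ŋɔrag/

The stem for 'seed' ends in [g] in [ŋɔrag] but [ɣ] in [ŋɔraɣu].
But 'wing' keeps [ɣ] in both environments ([ʒomeɣ], [ʒomeɣu]), so there is no rule changing /ɣ/ to [g] in isolation.
The underlying segment must be /g/; voiced stops become fricatives between vowels, yielding [ɣ] there.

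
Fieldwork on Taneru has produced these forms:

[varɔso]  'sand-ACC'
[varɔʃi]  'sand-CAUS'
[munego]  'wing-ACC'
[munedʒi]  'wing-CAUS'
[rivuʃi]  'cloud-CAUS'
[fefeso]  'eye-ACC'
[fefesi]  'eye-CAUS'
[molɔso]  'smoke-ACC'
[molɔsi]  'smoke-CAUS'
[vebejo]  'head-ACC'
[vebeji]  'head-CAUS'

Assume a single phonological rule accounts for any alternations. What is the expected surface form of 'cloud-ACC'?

The stem for 'sand' ends in [s] in [varɔso] but [ʃ] in [varɔʃi].
If /s/ were underlying and a rule turned it into [ʃ] before the CAUS suffix, 'eye' would also alternate; but it has [s] in both [fefeso] and [fefesi].
The underlying segment must be /ʃ/; palato-alveolar /dʒ/ and /ʃ/ become [g] and [s] when no front vowel follows, yielding [s] there.
From [rivuʃi] the stem 'cloud' is /rivuʃ/; when no front vowel follows this yields [rivuso].

[rivuso]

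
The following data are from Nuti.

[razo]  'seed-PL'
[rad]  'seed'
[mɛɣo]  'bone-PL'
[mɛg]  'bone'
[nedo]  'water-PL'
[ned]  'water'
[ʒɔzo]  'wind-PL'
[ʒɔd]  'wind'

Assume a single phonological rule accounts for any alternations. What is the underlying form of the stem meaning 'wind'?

/ʒɔz/

The stem for 'wind' ends in [z] in [ʒɔzo] but [d] in [ʒɔd].
If /d/ were underlying and a rule turned it into [z] before the PL suffix, 'water' would also alternate; but it has [d] in both [nedo] and [ned].
So /z/ is underlying, and a rule of word-final hardening — voiced fricatives become stops word-finally — gives [d].
So 'wind' = /ʒɔz/.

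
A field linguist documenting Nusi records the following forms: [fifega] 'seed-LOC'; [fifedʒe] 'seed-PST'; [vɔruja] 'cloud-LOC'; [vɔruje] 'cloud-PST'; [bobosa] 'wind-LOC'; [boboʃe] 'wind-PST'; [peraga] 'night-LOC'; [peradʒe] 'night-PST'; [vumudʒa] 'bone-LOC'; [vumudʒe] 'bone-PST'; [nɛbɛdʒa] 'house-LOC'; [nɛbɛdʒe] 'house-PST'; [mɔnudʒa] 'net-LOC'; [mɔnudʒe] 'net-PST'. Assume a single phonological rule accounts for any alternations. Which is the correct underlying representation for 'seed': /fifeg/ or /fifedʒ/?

/fifeg/

In [fifega] and [fifedʒe] the final segment of 'seed' alternates: [g] ~ [dʒ].
But 'house' keeps [dʒ] in both environments ([nɛbɛdʒa], [nɛbɛdʒe]), so there is no rule changing /dʒ/ to [g] before the LOC suffix.
The alternation reflects palatalization before a front vowel: /g/ and /s/ become palato-alveolar [dʒ] and [ʃ] before a front vowel. /g/ is underlying.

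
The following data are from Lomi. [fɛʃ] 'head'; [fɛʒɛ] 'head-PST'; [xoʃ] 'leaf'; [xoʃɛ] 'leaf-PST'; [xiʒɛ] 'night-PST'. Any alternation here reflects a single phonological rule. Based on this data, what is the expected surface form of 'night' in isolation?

'head' shows [ʃ] ~ [ʒ] at the end of the stem ([fɛʃ] vs [fɛʒɛ]).
Compare 'leaf', with invariant [ʃ] in [xoʃ] and [xoʃɛ]: an analysis with underlying /ʃ/ and a rule producing [ʒ] before the PST suffix would wrongly predict alternation here too.
The alternation reflects word-final obstruent devoicing: voiced obstruents become voiceless word-finally. /ʒ/ is underlying.
The one attested form of 'night', [xiʒɛ], shows underlying /xiʒ/. Applying the same rule word-finally gives [xiʃ].

[xiʃ]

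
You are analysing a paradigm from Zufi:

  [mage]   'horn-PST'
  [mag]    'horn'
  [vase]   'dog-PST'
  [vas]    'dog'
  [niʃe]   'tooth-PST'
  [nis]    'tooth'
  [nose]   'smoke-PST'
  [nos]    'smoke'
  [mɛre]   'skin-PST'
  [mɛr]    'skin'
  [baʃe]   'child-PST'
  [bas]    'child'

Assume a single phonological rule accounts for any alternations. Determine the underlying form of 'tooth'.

/niʃ/

'tooth' shows [ʃ] ~ [s] at the end of the stem ([niʃe] vs [nis]).
But 'smoke' keeps [s] in both environments ([nose], [nos]), so there is no rule changing /s/ to [ʃ] before the PST suffix.
The alternation reflects depalatalization: palato-alveolar /ʃ/ becomes [s] when no front vowel follows. /ʃ/ is underlying.
So 'tooth' = /niʃ/.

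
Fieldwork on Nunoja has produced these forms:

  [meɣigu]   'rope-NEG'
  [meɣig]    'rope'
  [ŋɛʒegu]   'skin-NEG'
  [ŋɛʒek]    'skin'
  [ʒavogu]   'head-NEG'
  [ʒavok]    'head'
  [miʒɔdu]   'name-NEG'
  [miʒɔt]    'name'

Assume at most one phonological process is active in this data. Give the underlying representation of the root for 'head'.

/ʒavok/

'head' shows [g] ~ [k] at the end of the stem ([ʒavogu] vs [ʒavok]).
Compare 'rope', with invariant [g] in [meɣigu] and [meɣig]: an analysis with underlying /g/ and a rule producing [k] in isolation would wrongly predict alternation here too.
The underlying segment must be /k/; voiceless stops become voiced between vowels, yielding [g] there.
So 'head' = /ʒavok/.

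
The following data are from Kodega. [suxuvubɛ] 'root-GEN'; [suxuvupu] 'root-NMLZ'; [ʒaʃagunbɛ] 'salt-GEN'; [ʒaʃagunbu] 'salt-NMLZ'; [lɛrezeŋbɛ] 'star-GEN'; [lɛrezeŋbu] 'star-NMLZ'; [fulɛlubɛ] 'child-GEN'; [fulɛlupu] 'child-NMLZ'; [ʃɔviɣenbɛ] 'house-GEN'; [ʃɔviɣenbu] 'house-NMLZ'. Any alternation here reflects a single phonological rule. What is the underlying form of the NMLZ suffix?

/-pu/

The NMLZ suffix surfaces as [-bu] and [-pu], depending on the final segment of the stem.
By contrast the GEN suffix keeps its initial [b] throughout — that segment must be underlying.
So the underlying form is /-pu/, and voiceless stops become voiced after a nasal.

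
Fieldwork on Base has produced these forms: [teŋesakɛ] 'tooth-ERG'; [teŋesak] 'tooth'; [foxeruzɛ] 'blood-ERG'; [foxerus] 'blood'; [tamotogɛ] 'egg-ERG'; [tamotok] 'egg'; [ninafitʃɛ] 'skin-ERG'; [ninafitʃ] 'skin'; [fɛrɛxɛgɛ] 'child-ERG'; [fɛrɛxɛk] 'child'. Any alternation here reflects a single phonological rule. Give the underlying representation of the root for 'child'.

/fɛrɛxɛg/

In [fɛrɛxɛgɛ] and [fɛrɛxɛk] the final segment of 'child' alternates: [g] ~ [k].
Compare 'tooth', with invariant [k] in [teŋesakɛ] and [teŋesak]: an analysis with underlying /k/ and a rule producing [g] before the ERG suffix would wrongly predict alternation here too.
Therefore /g/ is basic and [k] is derived by word-final obstruent devoicing (voiced obstruents become voiceless word-finally).
Hence 'child' is /fɛrɛxɛg/ underlyingly.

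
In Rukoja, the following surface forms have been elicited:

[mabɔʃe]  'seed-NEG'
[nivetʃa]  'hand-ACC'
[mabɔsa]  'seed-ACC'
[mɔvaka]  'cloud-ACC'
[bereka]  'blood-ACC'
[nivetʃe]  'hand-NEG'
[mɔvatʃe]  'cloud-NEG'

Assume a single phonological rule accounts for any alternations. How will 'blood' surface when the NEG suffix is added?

In [mɔvaka] and [mɔvatʃe] the final segment of 'cloud' alternates: [k] ~ [tʃ].
Compare 'hand', with invariant [tʃ] in [nivetʃa] and [nivetʃe]: an analysis with underlying /tʃ/ and a rule producing [k] before the ACC suffix would wrongly predict alternation here too.
The underlying segment must be /k/; /k/ and /s/ become palato-alveolar [tʃ] and [ʃ] before a front vowel, yielding [tʃ] there.
The one attested form of 'blood', [bereka], shows underlying /berek/. Applying the same rule before a front vowel gives [beretʃe].

[beretʃe]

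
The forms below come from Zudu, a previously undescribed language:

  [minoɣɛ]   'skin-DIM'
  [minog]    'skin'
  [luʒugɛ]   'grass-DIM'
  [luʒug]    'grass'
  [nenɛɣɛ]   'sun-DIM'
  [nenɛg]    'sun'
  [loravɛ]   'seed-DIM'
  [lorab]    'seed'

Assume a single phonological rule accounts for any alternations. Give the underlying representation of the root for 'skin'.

/minoɣ/

The stem for 'skin' ends in [ɣ] in [minoɣɛ] but [g] in [minog].
If /g/ were underlying and a rule turned it into [ɣ] before the DIM suffix, 'grass' would also alternate; but it has [g] in both [luʒugɛ] and [luʒug].
The alternation reflects word-final hardening: voiced fricatives become stops word-finally. /ɣ/ is underlying.
Hence 'skin' is /minoɣ/ underlyingly.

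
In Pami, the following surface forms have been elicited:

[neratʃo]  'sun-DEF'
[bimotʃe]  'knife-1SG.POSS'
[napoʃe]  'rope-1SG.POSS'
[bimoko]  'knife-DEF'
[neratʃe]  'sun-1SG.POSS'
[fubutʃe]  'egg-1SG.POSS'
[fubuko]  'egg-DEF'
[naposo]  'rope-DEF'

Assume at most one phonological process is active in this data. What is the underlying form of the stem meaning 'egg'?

/fubuk/

'egg' shows [k] ~ [tʃ] at the end of the stem ([fubuko] vs [fubutʃe]).
But 'sun' keeps [tʃ] in both environments ([neratʃo], [neratʃe]), so there is no rule changing /tʃ/ to [k] before the DEF suffix.
Therefore /k/ is basic and [tʃ] is derived by palatalization before a front vowel (/k/ and /s/ become palato-alveolar [tʃ] and [ʃ] before a front vowel).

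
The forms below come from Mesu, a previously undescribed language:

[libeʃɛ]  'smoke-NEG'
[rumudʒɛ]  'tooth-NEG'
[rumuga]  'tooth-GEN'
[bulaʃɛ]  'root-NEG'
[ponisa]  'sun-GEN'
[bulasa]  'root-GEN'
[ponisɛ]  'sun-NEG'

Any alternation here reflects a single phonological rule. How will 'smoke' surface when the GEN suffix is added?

In [bulaʃɛ] and [bulasa] the final segment of 'root' alternates: [ʃ] ~ [s].
Compare 'sun', with invariant [s] in [ponisɛ] and [ponisa]: an analysis with underlying /s/ and a rule producing [ʃ] before the NEG suffix would wrongly predict alternation here too.
Therefore /ʃ/ is basic and [s] is derived by depalatalization (palato-alveolar /dʒ/ and /ʃ/ become [g] and [s] when no front vowel follows).
The one attested form of 'smoke', [libeʃɛ], shows underlying /libeʃ/. Applying the same rule when no front vowel follows gives [libesa].

[libesa]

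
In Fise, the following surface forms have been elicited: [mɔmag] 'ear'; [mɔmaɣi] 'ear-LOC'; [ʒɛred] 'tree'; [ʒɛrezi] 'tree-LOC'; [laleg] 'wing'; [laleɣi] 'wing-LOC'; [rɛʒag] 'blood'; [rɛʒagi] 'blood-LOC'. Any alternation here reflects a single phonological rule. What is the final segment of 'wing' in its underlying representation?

The stem for 'wing' ends in [g] in [laleg] but [ɣ] in [laleɣi].
But 'blood' keeps [g] in both environments ([rɛʒag], [rɛʒagi]), so there is no rule changing /g/ to [ɣ] before the LOC suffix.
So /ɣ/ is underlying, and a rule of word-final hardening — voiced fricatives become stops word-finally — gives [g].

/ɣ/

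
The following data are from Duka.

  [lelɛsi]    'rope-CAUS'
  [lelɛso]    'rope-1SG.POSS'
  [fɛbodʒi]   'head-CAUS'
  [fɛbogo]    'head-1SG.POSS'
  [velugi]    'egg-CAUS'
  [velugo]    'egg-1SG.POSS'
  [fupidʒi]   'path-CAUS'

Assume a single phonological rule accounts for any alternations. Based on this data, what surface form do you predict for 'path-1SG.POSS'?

The stem for 'head' ends in [dʒ] in [fɛbodʒi] but [g] in [fɛbogo].
But 'egg' keeps [g] in both environments ([velugi], [velugo]), so there is no rule changing /g/ to [dʒ] before the CAUS suffix.
Therefore /dʒ/ is basic and [g] is derived by depalatalization (palato-alveolar /dʒ/ becomes [g] when no front vowel follows).
From [fupidʒi] the stem 'path' is /fupidʒ/; when no front vowel follows this yields [fupigo].

[fupigo]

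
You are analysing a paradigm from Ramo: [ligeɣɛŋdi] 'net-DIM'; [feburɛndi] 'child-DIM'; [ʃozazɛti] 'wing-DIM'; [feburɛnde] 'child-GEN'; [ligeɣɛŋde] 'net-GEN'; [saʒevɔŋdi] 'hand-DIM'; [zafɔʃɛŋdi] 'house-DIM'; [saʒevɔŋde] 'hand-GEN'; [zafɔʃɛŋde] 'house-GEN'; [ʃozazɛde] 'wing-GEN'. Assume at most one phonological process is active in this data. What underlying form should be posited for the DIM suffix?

/-ti/

The DIM morpheme has two allomorphs, [-di] and [-ti].
By contrast the GEN suffix keeps its initial [d] throughout — that segment must be underlying.
So the underlying form is /-ti/, and voiceless stops become voiced after a nasal.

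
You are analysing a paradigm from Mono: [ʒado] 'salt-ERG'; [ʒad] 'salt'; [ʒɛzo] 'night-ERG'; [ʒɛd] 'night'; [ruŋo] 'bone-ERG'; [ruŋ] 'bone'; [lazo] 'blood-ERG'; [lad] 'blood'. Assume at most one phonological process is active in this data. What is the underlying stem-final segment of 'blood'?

The stem for 'blood' ends in [z] in [lazo] but [d] in [lad].
But 'salt' keeps [d] in both environments ([ʒado], [ʒad]), so there is no rule changing /d/ to [z] before the ERG suffix.
Therefore /z/ is basic and [d] is derived by word-final hardening (voiced fricatives become stops word-finally).

/z/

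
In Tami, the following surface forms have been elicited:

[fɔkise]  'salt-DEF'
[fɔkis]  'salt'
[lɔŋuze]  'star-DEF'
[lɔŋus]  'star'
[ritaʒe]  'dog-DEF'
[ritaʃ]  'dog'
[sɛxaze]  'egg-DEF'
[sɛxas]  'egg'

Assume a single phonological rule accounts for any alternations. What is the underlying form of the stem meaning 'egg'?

/sɛxaz/

The stem for 'egg' ends in [z] in [sɛxaze] but [s] in [sɛxas].
But 'salt' keeps [s] in both environments ([fɔkise], [fɔkis]), so there is no rule changing /s/ to [z] before the DEF suffix.
The alternation reflects word-final obstruent devoicing: voiced obstruents become voiceless word-finally. /z/ is underlying.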